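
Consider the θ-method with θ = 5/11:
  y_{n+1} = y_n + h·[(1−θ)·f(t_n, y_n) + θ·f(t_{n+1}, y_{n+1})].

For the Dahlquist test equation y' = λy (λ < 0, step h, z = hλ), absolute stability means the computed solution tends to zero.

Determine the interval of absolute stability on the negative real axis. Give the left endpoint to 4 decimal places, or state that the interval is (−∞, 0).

(-22.0000, 0).

On y'=λy, z=hλ:
  y_{n+1} = y_n + z·[6/11·y_n + 5/11·y_{n+1}] ⇒ (1 − 5/11z)y_{n+1} = (1 + 6/11z)y_n
  Hence R(z) = (1 + 6/11z)/(1 − 5/11z).

Solve |R(x)|<1 on ℝ⁻.
x=-1.19: |R|=0.2277
R=−1: 1+6/11x = −1+5/11x ⇒ -1/11x=2 ⇒ x=2/(-1/11)=-22.0000
Confirm numerically:
  x=-21.504: |R|=0.99582 <1
  x=-21.500: |R|=0.99578 <1
  x=-9.187: |R|=0.77495 <1
  x=-22.567: |R|=1.00458 >1
  x=-22.021: |R|=1.00017 >1
Stable set (-22.0000, 0).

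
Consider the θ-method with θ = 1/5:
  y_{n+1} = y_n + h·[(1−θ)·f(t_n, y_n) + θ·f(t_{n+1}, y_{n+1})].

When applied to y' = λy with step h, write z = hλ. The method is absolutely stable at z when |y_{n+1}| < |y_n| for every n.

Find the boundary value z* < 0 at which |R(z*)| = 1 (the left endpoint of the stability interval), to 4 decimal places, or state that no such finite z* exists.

Test eqn y'=λy, z=hλ:
  y_{n+1} = y_n + z·[4/5·y_n + 1/5·y_{n+1}] ⇒ (1 − 1/5z)y_{n+1} = (1 + 4/5z)y_n
  ⇒ R(z) = (1 + 4/5z)/(1 − 1/5z).

Need |R(x)|<1, x<0.
x=-1.68: |R|=0.2575
R=−1: 1+4/5x = −1+1/5x ⇒ -3/5x=2 ⇒ x=2/(-3/5)=-3.3333
Confirm numerically:
  x=-2.505: |R|=0.66889 <1
  x=-1.810: |R|=0.32893 <1
  x=-1.765: |R|=0.30451 <1
  x=-3.844: |R|=1.17322 >1
  x=-3.796: |R|=1.15780 >1
So |R|<1 on (-3.3333, 0).

z* = -3.3333.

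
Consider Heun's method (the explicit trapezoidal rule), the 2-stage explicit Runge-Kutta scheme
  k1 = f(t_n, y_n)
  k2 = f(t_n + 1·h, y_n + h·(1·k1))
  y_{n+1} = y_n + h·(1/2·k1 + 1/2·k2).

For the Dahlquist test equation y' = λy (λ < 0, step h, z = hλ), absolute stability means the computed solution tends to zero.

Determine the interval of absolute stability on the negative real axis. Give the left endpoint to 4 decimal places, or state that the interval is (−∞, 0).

(-2.0000, 0).

Set f=λy, z=hλ:
  order 2, 2-stage ⇒ R(z)=1+z+z^2/2
  (e.g. R(-1.38)=0.57220, |R|=0.57220)

Solve |R(x)|<1 on ℝ⁻.
x=-1.38: |R|=0.5722
|R(-2.2)|=1.2200 |R(-2.12)|=1.1272 |R(-1.44)|=0.5968
Bisect:
  x_lo=-2.7533 |R|=2.0371  x_hi=-0.0805 |R|=0.9227
  mid=-1.41692 |R|=0.58691 →hi
  mid=-2.08513 |R|=1.08875 →lo
  mid=-1.75102 |R|=0.78202 →hi
  mid=-1.91808 |R|=0.92143 →hi
  mid=-2.00160 |R|=1.00161 →lo
  mid=-1.95984 |R|=0.96065 →hi
  mid=-1.98072 |R|=0.98091 →hi
  mid=-1.99116 |R|=0.99120 →hi
  mid=-1.99638 |R|=0.99639 →hi
  mid=-1.99899 |R|=0.99899 →hi
  ...
  [-2.00014,-1.99997] ⇒ x*=-2.0000
Stable set (-2.0000, 0).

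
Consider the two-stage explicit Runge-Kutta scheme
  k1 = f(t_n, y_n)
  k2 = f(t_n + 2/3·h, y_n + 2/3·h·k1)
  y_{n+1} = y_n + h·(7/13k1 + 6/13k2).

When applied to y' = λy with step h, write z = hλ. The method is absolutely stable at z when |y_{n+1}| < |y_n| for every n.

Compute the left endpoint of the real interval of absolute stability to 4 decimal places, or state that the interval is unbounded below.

left endpoint -3.2500.

With y'=λy (z=hλ):
  k1=λy_n ⇒ h·k1=z·y_n;  k2=λ(1+2/3z)y_n ⇒ h·k2=z(1+2/3z)y_n
  y_{n+1}/y_n = 1 + 7/13z + 6/13z(1+2/3z) = 1 + z + 4/13z²
  ⇒ R(z) = 1 + z + 4/13z².

Boundary: |R(x)|=1, x<0.
x=-0.46: |R|=0.6051
R=1: x+4/13x²=0 ⇒ x=−13/4=-3.2500; min R=1−1/(4·4/13)=0.1875>−1
Confirm numerically:
  x=-2.597: |R|=0.47820 <1
  x=-2.586: |R|=0.47166 <1
  x=-2.230: |R|=0.30012 <1
  x=-3.570: |R|=1.35151 >1
  x=-3.526: |R|=1.29944 >1
Interval (-3.2500, 0).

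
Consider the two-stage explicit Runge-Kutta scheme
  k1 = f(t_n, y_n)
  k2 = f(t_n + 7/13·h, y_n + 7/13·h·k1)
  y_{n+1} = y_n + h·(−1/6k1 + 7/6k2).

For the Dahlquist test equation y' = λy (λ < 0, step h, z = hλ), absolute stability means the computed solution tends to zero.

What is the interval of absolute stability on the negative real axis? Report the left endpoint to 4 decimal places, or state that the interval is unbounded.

z∈(-1.5918,0).

Test eqn y'=λy, z=hλ:
  k1=λy_n ⇒ h·k1=z·y_n;  k2=λ(1+7/13z)y_n ⇒ h·k2=z(1+7/13z)y_n
  y_{n+1}/y_n = 1 − 1/6z + 7/6z(1+7/13z) = 1 + z + 49/78z²
  Hence R(z) = 1 + z + 49/78z².

Find x<0 with |R(x)|<1.
x=-1.13: |R|=0.6722
R=1: x+49/78x²=0 ⇒ x=−78/49=-1.5918; min R=1−1/(4·49/78)=0.6020>−1
Confirm numerically:
  x=-1.551: |R|=0.96021 <1
  x=-1.147: |R|=0.67947 <1
  x=-0.827: |R|=0.60265 <1
  x=-2.180: |R|=1.80548 >1
  x=-1.989: |R|=1.49626 >1
Stable set (-1.5918, 0).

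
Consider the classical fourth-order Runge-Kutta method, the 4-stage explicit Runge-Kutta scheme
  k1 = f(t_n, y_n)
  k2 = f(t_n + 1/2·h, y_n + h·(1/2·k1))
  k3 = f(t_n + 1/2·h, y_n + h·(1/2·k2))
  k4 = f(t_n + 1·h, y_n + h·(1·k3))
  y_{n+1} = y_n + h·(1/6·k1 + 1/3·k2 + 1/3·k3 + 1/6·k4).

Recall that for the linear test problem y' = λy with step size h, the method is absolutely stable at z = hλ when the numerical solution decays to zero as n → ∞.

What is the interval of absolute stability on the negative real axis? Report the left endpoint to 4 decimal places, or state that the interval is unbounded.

z∈(-2.7853,0).

Set f=λy, z=hλ:
  order 4, 4-stage ⇒ R(z)=1+z+z^2/2+z^3/6+z^4/24
  (e.g. R(-0.78)=0.46053, |R|=0.46053)

Need |R(x)|<1, x<0.
x=-0.78: |R|=0.4605
|R(-2.83)|=1.0695 |R(-1.69)|=0.2735 |R(-0.79)|=0.4561
Bisect:
  x_lo=-3.2936 |R|=2.0786  x_hi=-0.3484 |R|=0.7059
  mid=-1.82098 |R|=0.28877 →hi
  mid=-2.55728 |R|=0.70723 →hi
  mid=-2.92542 |R|=1.23266 →lo
  mid=-2.74135 |R|=0.93574 →hi
  mid=-2.83339 |R|=1.07496 →lo
  mid=-2.78737 |R|=1.00313 →lo
  mid=-2.76436 |R|=0.96889 →hi
  mid=-2.77586 |R|=0.98587 →hi
  mid=-2.78161 |R|=0.99447 →hi
  mid=-2.78449 |R|=0.99879 →hi
  ...
  [-2.78539,-2.78521] ⇒ x*=-2.7853
So |R|<1 on (-2.7853, 0).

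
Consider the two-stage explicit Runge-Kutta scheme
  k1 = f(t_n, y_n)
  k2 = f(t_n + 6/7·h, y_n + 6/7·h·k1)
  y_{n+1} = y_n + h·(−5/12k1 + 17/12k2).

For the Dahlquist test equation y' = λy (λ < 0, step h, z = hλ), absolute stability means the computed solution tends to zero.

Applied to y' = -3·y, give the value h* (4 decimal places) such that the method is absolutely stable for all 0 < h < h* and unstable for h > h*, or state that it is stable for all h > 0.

(-0.8235,0); λ=-3 ⇒ h* = (14/17)/3 = 0.2745.

Set f=λy, z=hλ:
  k1=λy_n ⇒ h·k1=z·y_n;  k2=λ(1+6/7z)y_n ⇒ h·k2=z(1+6/7z)y_n
  y_{n+1}/y_n = 1 − 5/12z + 17/12z(1+6/7z) = 1 + z + 17/14z²
  ⇒ R(z) = 1 + z + 17/14z².

Need |R(x)|<1, x<0.
x=-0.61: |R|=0.8418
R=1: x+17/14x²=0 ⇒ x=−14/17=-0.8235; min R=1−1/(4·17/14)=0.7941>−1
Confirm numerically:
  x=-0.630: |R|=0.85195 <1
  x=-0.505: |R|=0.80467 <1
  x=-0.501: |R|=0.80379 <1
  x=-1.001: |R|=1.21572 >1
  x=-0.857: |R|=1.03483 >1
Stable set (-0.8235, 0).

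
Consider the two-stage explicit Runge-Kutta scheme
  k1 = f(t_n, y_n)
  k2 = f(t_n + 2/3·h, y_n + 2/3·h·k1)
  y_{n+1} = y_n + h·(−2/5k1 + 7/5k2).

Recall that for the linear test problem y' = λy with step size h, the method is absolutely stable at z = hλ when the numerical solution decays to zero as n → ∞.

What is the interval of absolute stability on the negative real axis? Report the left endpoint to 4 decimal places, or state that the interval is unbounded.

With y'=λy (z=hλ):
  k1=λy_n ⇒ h·k1=z·y_n;  k2=λ(1+2/3z)y_n ⇒ h·k2=z(1+2/3z)y_n
  y_{n+1}/y_n = 1 − 2/5z + 7/5z(1+2/3z) = 1 + z + 14/15z²
  ⇒ R(z) = 1 + z + 14/15z².

Need |R(x)|<1, x<0.
x=-1.24: |R|=1.1951
R=1: x+14/15x²=0 ⇒ x=−15/14=-1.0714; min R=1−1/(4·14/15)=0.7321>−1
Confirm numerically:
  x=-1.014: |R|=0.94565 <1
  x=-0.702: |R|=0.75795 <1
  x=-0.501: |R|=0.73327 <1
  x=-1.307: |R|=1.28737 >1
  x=-1.282: |R|=1.25196 >1
  x=-1.147: |R|=1.08090 >1
So |R|<1 on (-1.0714, 0).

z∈(-1.0714,0).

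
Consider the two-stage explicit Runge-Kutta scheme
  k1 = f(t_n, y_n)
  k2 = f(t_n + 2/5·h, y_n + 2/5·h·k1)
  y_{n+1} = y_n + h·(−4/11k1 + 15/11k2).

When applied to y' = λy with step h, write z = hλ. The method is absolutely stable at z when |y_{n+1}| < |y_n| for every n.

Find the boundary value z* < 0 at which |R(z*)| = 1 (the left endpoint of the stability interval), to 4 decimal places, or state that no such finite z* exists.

Set f=λy, z=hλ:
  k1=λy_n ⇒ h·k1=z·y_n;  k2=λ(1+2/5z)y_n ⇒ h·k2=z(1+2/5z)y_n
  y_{n+1}/y_n = 1 − 4/11z + 15/11z(1+2/5z) = 1 + z + 6/11z²
  Hence R(z) = 1 + z + 6/11z².

Solve |R(x)|<1 on ℝ⁻.
x=-1.03: |R|=0.5487
R=1: x+6/11x²=0 ⇒ x=−11/6=-1.8333; min R=1−1/(4·6/11)=0.5417>−1
Confirm numerically:
  x=-1.663: |R|=0.84549 <1
  x=-1.613: |R|=0.80615 <1
  x=-1.187: |R|=0.58153 <1
  x=-2.209: |R|=1.45264 >1
  x=-2.206: |R|=1.44842 >1
  x=-2.069: |R|=1.26596 >1
Interval (-1.8333, 0).

left endpoint -1.8333.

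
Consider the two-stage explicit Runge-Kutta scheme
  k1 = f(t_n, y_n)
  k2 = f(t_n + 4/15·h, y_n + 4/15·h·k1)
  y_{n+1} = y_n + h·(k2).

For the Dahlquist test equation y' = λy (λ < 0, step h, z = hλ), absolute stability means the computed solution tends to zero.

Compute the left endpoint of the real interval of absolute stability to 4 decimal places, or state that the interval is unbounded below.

z* = -3.7500.

With y'=λy (z=hλ):
  k1=λy_n ⇒ h·k1=z·y_n;  k2=λ(1+4/15z)y_n ⇒ h·k2=z(1+4/15z)y_n
  y_{n+1}/y_n = 1 + z(1+4/15z) = 1 + z + 4/15z²
  R(z) = 1 + z + 4/15z².

Boundary: |R(x)|=1, x<0.
x=-0.38: |R|=0.6585
R=1: x+4/15x²=0 ⇒ x=−15/4=-3.7500; min R=1−1/(4·4/15)=0.0625>−1
Confirm numerically:
  x=-3.656: |R|=0.90836 <1
  x=-3.596: |R|=0.85232 <1
  x=-2.056: |R|=0.07124 <1
  x=-1.756: |R|=0.06628 <1
  x=-4.088: |R|=1.36847 >1
  x=-3.775: |R|=1.02517 >1
Stable set (-3.7500, 0).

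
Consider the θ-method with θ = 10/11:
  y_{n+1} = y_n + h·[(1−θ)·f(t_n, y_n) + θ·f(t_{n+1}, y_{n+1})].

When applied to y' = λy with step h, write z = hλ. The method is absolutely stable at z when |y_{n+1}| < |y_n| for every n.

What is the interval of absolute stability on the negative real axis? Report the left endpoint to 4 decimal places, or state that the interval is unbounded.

Set f=λy, z=hλ:
  y_{n+1} = y_n + z·[1/11·y_n + 10/11·y_{n+1}] ⇒ (1 − 10/11z)y_{n+1} = (1 + 1/11z)y_n
  Hence R(z) = (1 + 1/11z)/(1 − 10/11z).

Solve |R(x)|<1 on ℝ⁻.
x=-1.47: |R|=0.3708
x=-2: |R|=0.2903
x=-10: |R|=0.0090
x=-100: |R|=0.0880
θ=10/11≥1/2 ⇒ |1+1/11x|<|1−10/11x| ∀x<0 ⇒ unbounded interval.

(−∞, 0) — no finite endpoint.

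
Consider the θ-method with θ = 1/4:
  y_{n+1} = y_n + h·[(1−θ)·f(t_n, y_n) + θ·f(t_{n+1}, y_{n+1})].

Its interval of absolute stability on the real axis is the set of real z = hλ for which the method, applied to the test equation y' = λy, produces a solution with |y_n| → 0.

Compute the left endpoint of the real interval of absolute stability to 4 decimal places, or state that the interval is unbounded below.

On y'=λy, z=hλ:
  y_{n+1} = y_n + z·[3/4·y_n + 1/4·y_{n+1}] ⇒ (1 − 1/4z)y_{n+1} = (1 + 3/4z)y_n
  R(z) = (1 + 3/4z)/(1 − 1/4z).

Boundary: |R(x)|=1, x<0.
x=-0.52: |R|=0.5398
R=−1: 1+3/4x = −1+1/4x ⇒ -1/2x=2 ⇒ x=2/(-1/2)=-4.0000
Confirm numerically:
  x=-3.094: |R|=0.74457 <1
  x=-2.385: |R|=0.49413 <1
  x=-2.107: |R|=0.38006 <1
  x=-1.604: |R|=0.14490 <1
  x=-4.497: |R|=1.11698 >1
  x=-4.125: |R|=1.03077 >1
Stable set (-4.0000, 0).

z* = -4.0000.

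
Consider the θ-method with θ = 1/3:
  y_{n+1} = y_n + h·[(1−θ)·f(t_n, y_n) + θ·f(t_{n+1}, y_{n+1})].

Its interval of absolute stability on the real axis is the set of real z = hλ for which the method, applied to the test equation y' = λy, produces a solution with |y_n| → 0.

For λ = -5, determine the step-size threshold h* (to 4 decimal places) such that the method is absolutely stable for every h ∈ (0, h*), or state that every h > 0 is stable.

With y'=λy (z=hλ):
  y_{n+1} = y_n + z·[2/3·y_n + 1/3·y_{n+1}] ⇒ (1 − 1/3z)y_{n+1} = (1 + 2/3z)y_n
  ⇒ R(z) = (1 + 2/3z)/(1 − 1/3z).

Solve |R(x)|<1 on ℝ⁻.
x=-0.73: |R|=0.4129
R=−1: 1+2/3x = −1+1/3x ⇒ -1/3x=2 ⇒ x=2/(-1/3)=-6.0000
Confirm numerically:
  x=-4.982: |R|=0.87246 <1
  x=-4.824: |R|=0.84969 <1
  x=-4.816: |R|=0.84852 <1
  x=-2.483: |R|=0.35856 <1
  x=-6.154: |R|=1.01682 >1
  x=-6.060: |R|=1.00662 >1
So |R|<1 on (-6.0000, 0).

(-6.0000,0); λ=-5 ⇒ h* = (6)/5 = 1.2000.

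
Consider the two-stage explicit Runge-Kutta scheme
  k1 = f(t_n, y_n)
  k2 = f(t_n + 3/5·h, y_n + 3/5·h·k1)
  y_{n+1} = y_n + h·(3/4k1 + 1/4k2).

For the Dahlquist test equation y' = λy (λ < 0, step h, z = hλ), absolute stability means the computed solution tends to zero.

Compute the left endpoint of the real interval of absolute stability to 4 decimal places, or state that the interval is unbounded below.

On y'=λy, z=hλ:
  k1=λy_n ⇒ h·k1=z·y_n;  k2=λ(1+3/5z)y_n ⇒ h·k2=z(1+3/5z)y_n
  y_{n+1}/y_n = 1 + 3/4z + 1/4z(1+3/5z) = 1 + z + 3/20z²
  Hence R(z) = 1 + z + 3/20z².

Need |R(x)|<1, x<0.
x=-0.56: |R|=0.4870
R=1: x+3/20x²=0 ⇒ x=−20/3=-6.6667; min R=1−1/(4·3/20)=-0.6667>−1
Confirm numerically:
  x=-4.839: |R|=0.32661 <1
  x=-4.209: |R|=0.55165 <1
  x=-3.301: |R|=0.66651 <1
  x=-2.721: |R|=0.61042 <1
  x=-7.253: |R|=1.63790 >1
  x=-6.782: |R|=1.11733 >1
So |R|<1 on (-6.6667, 0).

left endpoint -6.6667.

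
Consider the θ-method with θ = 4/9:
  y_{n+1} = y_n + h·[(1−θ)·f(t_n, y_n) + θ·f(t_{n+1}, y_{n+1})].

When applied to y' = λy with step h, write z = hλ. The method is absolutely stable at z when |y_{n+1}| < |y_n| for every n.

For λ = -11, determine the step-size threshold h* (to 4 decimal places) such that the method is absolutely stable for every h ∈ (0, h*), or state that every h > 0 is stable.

(-18.0000,0); λ=-11 ⇒ h* = (18)/11 = 1.6364.

With y'=λy (z=hλ):
  y_{n+1} = y_n + z·[5/9·y_n + 4/9·y_{n+1}] ⇒ (1 − 4/9z)y_{n+1} = (1 + 5/9z)y_n
  ⇒ R(z) = (1 + 5/9z)/(1 − 4/9z).

Solve |R(x)|<1 on ℝ⁻.
x=-1.08: |R|=0.2703
R=−1: 1+5/9x = −1+4/9x ⇒ -1/9x=2 ⇒ x=2/(-1/9)=-18.0000
Confirm numerically:
  x=-17.817: |R|=0.99772 <1
  x=-11.627: |R|=0.88519 <1
  x=-11.329: |R|=0.87718 <1
  x=-10.023: |R|=0.83751 <1
  x=-18.159: |R|=1.00195 >1
  x=-18.046: |R|=1.00057 >1
Stable set (-18.0000, 0).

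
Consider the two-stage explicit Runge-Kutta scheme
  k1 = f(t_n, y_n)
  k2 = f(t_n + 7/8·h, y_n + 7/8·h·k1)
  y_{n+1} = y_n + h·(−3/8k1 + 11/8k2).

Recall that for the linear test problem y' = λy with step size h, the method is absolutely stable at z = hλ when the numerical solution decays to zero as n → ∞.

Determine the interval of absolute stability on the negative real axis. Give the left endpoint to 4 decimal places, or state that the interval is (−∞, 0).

(-0.8312, 0).

Set f=λy, z=hλ:
  k1=λy_n ⇒ h·k1=z·y_n;  k2=λ(1+7/8z)y_n ⇒ h·k2=z(1+7/8z)y_n
  y_{n+1}/y_n = 1 − 3/8z + 11/8z(1+7/8z) = 1 + z + 77/64z²
  Hence R(z) = 1 + z + 77/64z².

Need |R(x)|<1, x<0.
x=-1.73: |R|=2.8708
R=1: x+77/64x²=0 ⇒ x=−64/77=-0.8312; min R=1−1/(4·77/64)=0.7922>−1
Confirm numerically:
  x=-0.658: |R|=0.86291 <1
  x=-0.640: |R|=0.85280 <1
  x=-0.621: |R|=0.84297 <1
  x=-1.031: |R|=1.24787 >1
  x=-1.014: |R|=1.22305 >1
Interval (-0.8312, 0).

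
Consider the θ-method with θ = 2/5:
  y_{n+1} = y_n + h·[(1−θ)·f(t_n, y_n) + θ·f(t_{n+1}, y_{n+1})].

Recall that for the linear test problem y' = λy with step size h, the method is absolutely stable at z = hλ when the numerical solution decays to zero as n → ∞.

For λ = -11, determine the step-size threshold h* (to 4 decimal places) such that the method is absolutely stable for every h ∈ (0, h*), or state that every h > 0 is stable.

Test eqn y'=λy, z=hλ:
  y_{n+1} = y_n + z·[3/5·y_n + 2/5·y_{n+1}] ⇒ (1 − 2/5z)y_{n+1} = (1 + 3/5z)y_n
  so R(z) = (1 + 3/5z)/(1 − 2/5z).

Find x<0 with |R(x)|<1.
x=-0.63: |R|=0.4968
R=−1: 1+3/5x = −1+2/5x ⇒ -1/5x=2 ⇒ x=2/(-1/5)=-10.0000
Confirm numerically:
  x=-9.488: |R|=0.97865 <1
  x=-8.402: |R|=0.92671 <1
  x=-8.052: |R|=0.90770 <1
  x=-10.368: |R|=1.01430 >1
  x=-10.278: |R|=1.01088 >1
  x=-10.057: |R|=1.00227 >1
Interval (-10.0000, 0).

(-10.0000,0); λ=-11 ⇒ h* = (10)/11 = 0.9091.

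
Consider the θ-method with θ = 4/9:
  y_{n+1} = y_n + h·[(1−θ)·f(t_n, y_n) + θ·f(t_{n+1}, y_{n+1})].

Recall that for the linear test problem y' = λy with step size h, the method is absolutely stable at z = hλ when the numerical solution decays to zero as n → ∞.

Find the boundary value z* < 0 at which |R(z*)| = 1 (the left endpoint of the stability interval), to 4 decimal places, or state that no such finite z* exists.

left endpoint -18.0000.

Test eqn y'=λy, z=hλ:
  y_{n+1} = y_n + z·[5/9·y_n + 4/9·y_{n+1}] ⇒ (1 − 4/9z)y_{n+1} = (1 + 5/9z)y_n
  so R(z) = (1 + 5/9z)/(1 − 4/9z).

Boundary: |R(x)|=1, x<0.
x=-1.25: |R|=0.1964
R=−1: 1+5/9x = −1+4/9x ⇒ -1/9x=2 ⇒ x=2/(-1/9)=-18.0000
Confirm numerically:
  x=-17.561: |R|=0.99446 <1
  x=-15.202: |R|=0.95992 <1
  x=-12.965: |R|=0.91727 <1
  x=-18.522: |R|=1.00628 >1
  x=-18.285: |R|=1.00347 >1
Interval (-18.0000, 0).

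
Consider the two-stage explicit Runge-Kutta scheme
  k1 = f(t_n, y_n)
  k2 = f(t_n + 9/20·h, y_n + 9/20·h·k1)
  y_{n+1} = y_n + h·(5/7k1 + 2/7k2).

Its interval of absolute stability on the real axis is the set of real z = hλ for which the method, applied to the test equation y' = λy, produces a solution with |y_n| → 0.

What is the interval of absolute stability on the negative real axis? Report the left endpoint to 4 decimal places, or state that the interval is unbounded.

Test eqn y'=λy, z=hλ:
  k1=λy_n ⇒ h·k1=z·y_n;  k2=λ(1+9/20z)y_n ⇒ h·k2=z(1+9/20z)y_n
  y_{n+1}/y_n = 1 + 5/7z + 2/7z(1+9/20z) = 1 + z + 9/70z²
  R(z) = 1 + z + 9/70z².

Solve |R(x)|<1 on ℝ⁻.
x=-1.59: |R|=0.2650
R=1: x+9/70x²=0 ⇒ x=−70/9=-7.7778; min R=1−1/(4·9/70)=-0.9444>−1
Confirm numerically:
  x=-6.985: |R|=0.28803 <1
  x=-5.600: |R|=0.56800 <1
  x=-5.348: |R|=0.67072 <1
  x=-8.201: |R|=1.44625 >1
  x=-7.964: |R|=1.19068 >1
Interval (-7.7778, 0).

z∈(-7.7778,0).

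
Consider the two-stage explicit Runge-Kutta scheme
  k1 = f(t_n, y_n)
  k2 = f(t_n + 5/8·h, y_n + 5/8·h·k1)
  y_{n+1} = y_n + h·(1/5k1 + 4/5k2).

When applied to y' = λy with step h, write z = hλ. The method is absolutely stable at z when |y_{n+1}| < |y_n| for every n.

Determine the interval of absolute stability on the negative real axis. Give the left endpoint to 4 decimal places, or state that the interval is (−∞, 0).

On y'=λy, z=hλ:
  k1=λy_n ⇒ h·k1=z·y_n;  k2=λ(1+5/8z)y_n ⇒ h·k2=z(1+5/8z)y_n
  y_{n+1}/y_n = 1 + 1/5z + 4/5z(1+5/8z) = 1 + z + 1/2z²
  ⇒ R(z) = 1 + z + 1/2z².

Need |R(x)|<1, x<0.
x=-0.86: |R|=0.5098
R=1: x+1/2x²=0 ⇒ x=−2=-2.0000; min R=1−1/(4·1/2)=0.5000>−1
Confirm numerically:
  x=-1.955: |R|=0.95601 <1
  x=-1.906: |R|=0.91042 <1
  x=-1.622: |R|=0.69344 <1
  x=-1.414: |R|=0.58570 <1
  x=-2.451: |R|=1.55270 >1
  x=-2.209: |R|=1.23084 >1
  x=-2.073: |R|=1.07566 >1
Interval (-2.0000, 0).

(-2.0000, 0).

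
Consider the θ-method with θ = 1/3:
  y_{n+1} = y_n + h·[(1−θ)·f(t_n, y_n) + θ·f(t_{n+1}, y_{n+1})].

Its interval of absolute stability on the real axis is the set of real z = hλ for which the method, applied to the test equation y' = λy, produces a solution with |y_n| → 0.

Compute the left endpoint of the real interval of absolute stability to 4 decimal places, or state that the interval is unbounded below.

left endpoint -6.0000.

Set f=λy, z=hλ:
  y_{n+1} = y_n + z·[2/3·y_n + 1/3·y_{n+1}] ⇒ (1 − 1/3z)y_{n+1} = (1 + 2/3z)y_n
  Hence R(z) = (1 + 2/3z)/(1 − 1/3z).

Solve |R(x)|<1 on ℝ⁻.
x=-1.56: |R|=0.0263
R=−1: 1+2/3x = −1+1/3x ⇒ -1/3x=2 ⇒ x=2/(-1/3)=-6.0000
Confirm numerically:
  x=-4.158: |R|=0.74267 <1
  x=-4.053: |R|=0.72395 <1
  x=-3.013: |R|=0.50324 <1
  x=-2.581: |R|=0.38739 <1
  x=-6.422: |R|=1.04479 >1
  x=-6.240: |R|=1.02597 >1
  x=-6.080: |R|=1.00881 >1
Stable set (-6.0000, 0).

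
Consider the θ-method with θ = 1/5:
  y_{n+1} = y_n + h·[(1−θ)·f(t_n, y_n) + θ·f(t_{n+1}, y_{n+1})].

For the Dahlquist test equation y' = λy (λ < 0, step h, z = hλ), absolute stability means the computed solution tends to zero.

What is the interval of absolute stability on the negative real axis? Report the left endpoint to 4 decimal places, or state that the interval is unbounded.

(-3.3333, 0).

With y'=λy (z=hλ):
  y_{n+1} = y_n + z·[4/5·y_n + 1/5·y_{n+1}] ⇒ (1 − 1/5z)y_{n+1} = (1 + 4/5z)y_n
  ⇒ R(z) = (1 + 4/5z)/(1 − 1/5z).

Need |R(x)|<1, x<0.
x=-1.17: |R|=0.0519
R=−1: 1+4/5x = −1+1/5x ⇒ -3/5x=2 ⇒ x=2/(-3/5)=-3.3333
Confirm numerically:
  x=-3.296: |R|=0.98650 <1
  x=-1.867: |R|=0.35940 <1
  x=-1.659: |R|=0.24568 <1
  x=-1.596: |R|=0.20982 <1
  x=-3.759: |R|=1.14579 >1
  x=-3.672: |R|=1.11716 >1
Stable set (-3.3333, 0).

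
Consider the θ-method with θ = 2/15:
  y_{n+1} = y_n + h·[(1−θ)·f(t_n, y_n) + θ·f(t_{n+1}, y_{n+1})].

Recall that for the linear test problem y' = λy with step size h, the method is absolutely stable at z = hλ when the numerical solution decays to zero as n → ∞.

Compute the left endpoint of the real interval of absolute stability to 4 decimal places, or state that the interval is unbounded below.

On y'=λy, z=hλ:
  y_{n+1} = y_n + z·[13/15·y_n + 2/15·y_{n+1}] ⇒ (1 − 2/15z)y_{n+1} = (1 + 13/15z)y_n
  Hence R(z) = (1 + 13/15z)/(1 − 2/15z).

Boundary: |R(x)|=1, x<0.
x=-1.16: |R|=0.0046
R=−1: 1+13/15x = −1+2/15x ⇒ -11/15x=2 ⇒ x=2/(-11/15)=-2.7273
Confirm numerically:
  x=-2.689: |R|=0.97934 <1
  x=-2.163: |R|=0.67883 <1
  x=-1.976: |R|=0.56395 <1
  x=-1.652: |R|=0.35380 <1
  x=-2.814: |R|=1.04625 >1
  x=-2.767: |R|=1.02128 >1
So |R|<1 on (-2.7273, 0).

left endpoint -2.7273.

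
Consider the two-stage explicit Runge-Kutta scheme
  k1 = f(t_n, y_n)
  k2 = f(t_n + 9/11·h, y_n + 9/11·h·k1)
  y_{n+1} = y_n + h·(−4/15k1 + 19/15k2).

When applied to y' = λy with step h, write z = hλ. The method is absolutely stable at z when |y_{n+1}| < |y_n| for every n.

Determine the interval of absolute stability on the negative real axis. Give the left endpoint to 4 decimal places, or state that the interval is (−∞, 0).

With y'=λy (z=hλ):
  k1=λy_n ⇒ h·k1=z·y_n;  k2=λ(1+9/11z)y_n ⇒ h·k2=z(1+9/11z)y_n
  y_{n+1}/y_n = 1 − 4/15z + 19/15z(1+9/11z) = 1 + z + 57/55z²
  so R(z) = 1 + z + 57/55z².

Boundary: |R(x)|=1, x<0.
x=-1.12: |R|=1.1800
R=1: x+57/55x²=0 ⇒ x=−55/57=-0.9649; min R=1−1/(4·57/55)=0.7588>−1
Confirm numerically:
  x=-0.896: |R|=0.93601 <1
  x=-0.801: |R|=0.86393 <1
  x=-0.617: |R|=0.77753 <1
  x=-1.447: |R|=1.72295 >1
  x=-1.395: |R|=1.62179 >1
So |R|<1 on (-0.9649, 0).

(-0.9649, 0).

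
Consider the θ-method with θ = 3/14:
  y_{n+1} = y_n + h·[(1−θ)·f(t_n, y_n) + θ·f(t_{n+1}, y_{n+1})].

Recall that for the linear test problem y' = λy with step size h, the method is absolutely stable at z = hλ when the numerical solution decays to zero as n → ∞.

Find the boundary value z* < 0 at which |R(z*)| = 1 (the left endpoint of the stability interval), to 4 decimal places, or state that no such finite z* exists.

left endpoint -3.5000.

Set f=λy, z=hλ:
  y_{n+1} = y_n + z·[11/14·y_n + 3/14·y_{n+1}] ⇒ (1 − 3/14z)y_{n+1} = (1 + 11/14z)y_n
  R(z) = (1 + 11/14z)/(1 − 3/14z).

Solve |R(x)|<1 on ℝ⁻.
x=-1.69: |R|=0.2407
R=−1: 1+11/14x = −1+3/14x ⇒ -4/7x=2 ⇒ x=2/(-4/7)=-3.5000
Confirm numerically:
  x=-2.800: |R|=0.75000 <1
  x=-2.771: |R|=0.73863 <1
  x=-1.740: |R|=0.26743 <1
  x=-1.678: |R|=0.23421 <1
  x=-3.876: |R|=1.11737 >1
  x=-3.783: |R|=1.08931 >1
Stable set (-3.5000, 0).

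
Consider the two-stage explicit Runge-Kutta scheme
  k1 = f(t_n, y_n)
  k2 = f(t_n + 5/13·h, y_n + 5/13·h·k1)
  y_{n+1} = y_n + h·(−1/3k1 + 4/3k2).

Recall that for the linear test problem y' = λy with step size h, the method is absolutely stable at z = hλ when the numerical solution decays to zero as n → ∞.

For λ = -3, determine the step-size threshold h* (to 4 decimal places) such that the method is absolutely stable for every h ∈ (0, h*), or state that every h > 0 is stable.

Test eqn y'=λy, z=hλ:
  k1=λy_n ⇒ h·k1=z·y_n;  k2=λ(1+5/13z)y_n ⇒ h·k2=z(1+5/13z)y_n
  y_{n+1}/y_n = 1 − 1/3z + 4/3z(1+5/13z) = 1 + z + 20/39z²
  Hence R(z) = 1 + z + 20/39z².

Solve |R(x)|<1 on ℝ⁻.
x=-0.99: |R|=0.5126
R=1: x+20/39x²=0 ⇒ x=−39/20=-1.9500; min R=1−1/(4·20/39)=0.5125>−1
Confirm numerically:
  x=-1.720: |R|=0.79713 <1
  x=-1.512: |R|=0.66038 <1
  x=-1.373: |R|=0.59373 <1
  x=-2.214: |R|=1.29974 >1
  x=-2.038: |R|=1.09197 >1
Stable set (-1.9500, 0).

(-1.9500,0); λ=-3 ⇒ h* = (39/20)/3 = 0.6500.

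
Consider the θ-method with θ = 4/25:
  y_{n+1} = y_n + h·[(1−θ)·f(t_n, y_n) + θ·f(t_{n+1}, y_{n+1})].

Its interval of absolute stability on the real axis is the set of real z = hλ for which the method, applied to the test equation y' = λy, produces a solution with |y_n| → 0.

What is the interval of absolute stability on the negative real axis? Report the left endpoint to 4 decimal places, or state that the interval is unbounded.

(-2.9412, 0).

With y'=λy (z=hλ):
  y_{n+1} = y_n + z·[21/25·y_n + 4/25·y_{n+1}] ⇒ (1 − 4/25z)y_{n+1} = (1 + 21/25z)y_n
  R(z) = (1 + 21/25z)/(1 − 4/25z).

Solve |R(x)|<1 on ℝ⁻.
x=-1.04: |R|=0.1084
R=−1: 1+21/25x = −1+4/25x ⇒ -17/25x=2 ⇒ x=2/(-17/25)=-2.9412
Confirm numerically:
  x=-2.395: |R|=0.73149 <1
  x=-2.230: |R|=0.64357 <1
  x=-2.005: |R|=0.51802 <1
  x=-3.268: |R|=1.14593 >1
  x=-3.248: |R|=1.13729 >1
So |R|<1 on (-2.9412, 0).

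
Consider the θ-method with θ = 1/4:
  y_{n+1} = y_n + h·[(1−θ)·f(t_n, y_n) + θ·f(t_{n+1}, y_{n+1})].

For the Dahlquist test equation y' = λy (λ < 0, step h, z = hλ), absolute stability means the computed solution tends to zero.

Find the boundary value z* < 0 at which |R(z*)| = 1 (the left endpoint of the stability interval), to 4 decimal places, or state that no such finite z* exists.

z* = -4.0000.

Test eqn y'=λy, z=hλ:
  y_{n+1} = y_n + z·[3/4·y_n + 1/4·y_{n+1}] ⇒ (1 − 1/4z)y_{n+1} = (1 + 3/4z)y_n
  Hence R(z) = (1 + 3/4z)/(1 − 1/4z).

Need |R(x)|<1, x<0.
x=-1.07: |R|=0.1558
R=−1: 1+3/4x = −1+1/4x ⇒ -1/2x=2 ⇒ x=2/(-1/2)=-4.0000
Confirm numerically:
  x=-3.730: |R|=0.93014 <1
  x=-3.214: |R|=0.78209 <1
  x=-2.193: |R|=0.41644 <1
  x=-4.421: |R|=1.09999 >1
  x=-4.090: |R|=1.02225 >1
So |R|<1 on (-4.0000, 0).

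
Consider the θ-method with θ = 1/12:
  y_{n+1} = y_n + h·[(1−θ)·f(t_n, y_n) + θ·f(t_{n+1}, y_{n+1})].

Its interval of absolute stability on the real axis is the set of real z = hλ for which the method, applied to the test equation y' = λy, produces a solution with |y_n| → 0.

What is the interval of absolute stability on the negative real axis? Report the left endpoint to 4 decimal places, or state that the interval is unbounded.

z∈(-2.4000,0).

Test eqn y'=λy, z=hλ:
  y_{n+1} = y_n + z·[11/12·y_n + 1/12·y_{n+1}] ⇒ (1 − 1/12z)y_{n+1} = (1 + 11/12z)y_n
  so R(z) = (1 + 11/12z)/(1 − 1/12z).

Need |R(x)|<1, x<0.
x=-0.97: |R|=0.1025
R=−1: 1+11/12x = −1+1/12x ⇒ -5/6x=2 ⇒ x=2/(-5/6)=-2.4000
Confirm numerically:
  x=-1.697: |R|=0.48675 <1
  x=-1.279: |R|=0.15581 <1
  x=-1.209: |R|=0.09834 <1
  x=-2.957: |R|=1.37240 >1
  x=-2.868: |R|=1.31477 >1
  x=-2.543: |R|=1.09833 >1
Stable set (-2.4000, 0).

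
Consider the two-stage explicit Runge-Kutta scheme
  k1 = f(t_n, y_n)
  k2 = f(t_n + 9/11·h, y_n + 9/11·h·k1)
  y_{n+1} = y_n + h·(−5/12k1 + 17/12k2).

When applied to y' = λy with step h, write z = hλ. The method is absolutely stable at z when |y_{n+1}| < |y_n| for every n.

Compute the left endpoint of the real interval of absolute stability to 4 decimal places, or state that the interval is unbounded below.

z* = -0.8627.

Test eqn y'=λy, z=hλ:
  k1=λy_n ⇒ h·k1=z·y_n;  k2=λ(1+9/11z)y_n ⇒ h·k2=z(1+9/11z)y_n
  y_{n+1}/y_n = 1 − 5/12z + 17/12z(1+9/11z) = 1 + z + 51/44z²
  ⇒ R(z) = 1 + z + 51/44z².

Solve |R(x)|<1 on ℝ⁻.
x=-0.61: |R|=0.8213
R=1: x+51/44x²=0 ⇒ x=−44/51=-0.8627; min R=1−1/(4·51/44)=0.7843>−1
Confirm numerically:
  x=-0.721: |R|=0.88154 <1
  x=-0.719: |R|=0.88020 <1
  x=-0.448: |R|=0.78463 <1
  x=-1.199: |R|=1.46731 >1
  x=-1.072: |R|=1.26001 >1
Stable set (-0.8627, 0).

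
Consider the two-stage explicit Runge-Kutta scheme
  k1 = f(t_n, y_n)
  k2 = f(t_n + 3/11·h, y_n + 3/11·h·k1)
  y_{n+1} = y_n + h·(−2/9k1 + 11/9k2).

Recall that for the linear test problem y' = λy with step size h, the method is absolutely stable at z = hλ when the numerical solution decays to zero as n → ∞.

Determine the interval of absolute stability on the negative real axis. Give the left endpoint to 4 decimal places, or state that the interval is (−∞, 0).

Set f=λy, z=hλ:
  k1=λy_n ⇒ h·k1=z·y_n;  k2=λ(1+3/11z)y_n ⇒ h·k2=z(1+3/11z)y_n
  y_{n+1}/y_n = 1 − 2/9z + 11/9z(1+3/11z) = 1 + z + 1/3z²
  R(z) = 1 + z + 1/3z².

Need |R(x)|<1, x<0.
x=-1.21: |R|=0.2780
R=1: x+1/3x²=0 ⇒ x=−3=-3.0000; min R=1−1/(4·1/3)=0.2500>−1
Confirm numerically:
  x=-2.787: |R|=0.80212 <1
  x=-2.687: |R|=0.71966 <1
  x=-2.175: |R|=0.40187 <1
  x=-2.055: |R|=0.35268 <1
  x=-3.151: |R|=1.15860 >1
  x=-3.101: |R|=1.10440 >1
So |R|<1 on (-3.0000, 0).

z∈(-3.0000,0).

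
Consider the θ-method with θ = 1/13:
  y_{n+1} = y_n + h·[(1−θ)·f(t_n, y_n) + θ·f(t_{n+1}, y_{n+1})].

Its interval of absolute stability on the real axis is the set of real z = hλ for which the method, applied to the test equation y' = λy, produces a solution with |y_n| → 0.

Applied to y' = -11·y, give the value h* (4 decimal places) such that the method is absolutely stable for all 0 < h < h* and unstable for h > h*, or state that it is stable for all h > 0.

Test eqn y'=λy, z=hλ:
  y_{n+1} = y_n + z·[12/13·y_n + 1/13·y_{n+1}] ⇒ (1 − 1/13z)y_{n+1} = (1 + 12/13z)y_n
  Hence R(z) = (1 + 12/13z)/(1 − 1/13z).

Need |R(x)|<1, x<0.
x=-1.43: |R|=0.2883
R=−1: 1+12/13x = −1+1/13x ⇒ -11/13x=2 ⇒ x=2/(-11/13)=-2.3636
Confirm numerically:
  x=-1.811: |R|=0.58956 <1
  x=-1.529: |R|=0.36809 <1
  x=-1.016: |R|=0.05765 <1
  x=-2.826: |R|=1.32137 >1
  x=-2.693: |R|=1.23087 >1
Stable set (-2.3636, 0).

(-2.3636,0); λ=-11 ⇒ h* = (26/11)/11 = 0.2149.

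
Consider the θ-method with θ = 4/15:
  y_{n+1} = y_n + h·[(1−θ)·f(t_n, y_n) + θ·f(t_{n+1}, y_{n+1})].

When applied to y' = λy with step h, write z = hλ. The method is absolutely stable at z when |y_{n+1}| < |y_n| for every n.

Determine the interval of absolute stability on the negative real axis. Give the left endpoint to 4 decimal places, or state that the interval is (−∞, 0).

(-4.2857, 0).

Set f=λy, z=hλ:
  y_{n+1} = y_n + z·[11/15·y_n + 4/15·y_{n+1}] ⇒ (1 − 4/15z)y_{n+1} = (1 + 11/15z)y_n
  R(z) = (1 + 11/15z)/(1 − 4/15z).

Solve |R(x)|<1 on ℝ⁻.
x=-0.71: |R|=0.4030
R=−1: 1+11/15x = −1+4/15x ⇒ -7/15x=2 ⇒ x=2/(-7/15)=-4.2857
Confirm numerically:
  x=-2.843: |R|=0.61706 <1
  x=-2.669: |R|=0.55924 <1
  x=-2.450: |R|=0.48185 <1
  x=-2.026: |R|=0.31536 <1
  x=-4.810: |R|=1.10718 >1
  x=-4.533: |R|=1.05225 >1
  x=-4.348: |R|=1.01346 >1
Interval (-4.2857, 0).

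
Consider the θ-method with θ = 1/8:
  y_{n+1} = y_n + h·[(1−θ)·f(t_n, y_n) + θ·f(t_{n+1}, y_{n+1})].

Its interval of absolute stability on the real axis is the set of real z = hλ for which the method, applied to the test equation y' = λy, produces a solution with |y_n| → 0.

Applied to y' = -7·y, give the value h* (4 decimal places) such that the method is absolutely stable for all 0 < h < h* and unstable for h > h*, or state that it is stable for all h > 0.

(-2.6667,0); λ=-7 ⇒ h* = (8/3)/7 = 0.3810.

On y'=λy, z=hλ:
  y_{n+1} = y_n + z·[7/8·y_n + 1/8·y_{n+1}] ⇒ (1 − 1/8z)y_{n+1} = (1 + 7/8z)y_n
  so R(z) = (1 + 7/8z)/(1 − 1/8z).

Find x<0 with |R(x)|<1.
x=-1.3: |R|=0.1183
R=−1: 1+7/8x = −1+1/8x ⇒ -3/4x=2 ⇒ x=2/(-3/4)=-2.6667
Confirm numerically:
  x=-2.294: |R|=0.78279 <1
  x=-2.060: |R|=0.63817 <1
  x=-1.535: |R|=0.28789 <1
  x=-1.199: |R|=0.04272 <1
  x=-3.167: |R|=1.26883 >1
  x=-3.067: |R|=1.21704 >1
  x=-3.056: |R|=1.21129 >1
So |R|<1 on (-2.6667, 0).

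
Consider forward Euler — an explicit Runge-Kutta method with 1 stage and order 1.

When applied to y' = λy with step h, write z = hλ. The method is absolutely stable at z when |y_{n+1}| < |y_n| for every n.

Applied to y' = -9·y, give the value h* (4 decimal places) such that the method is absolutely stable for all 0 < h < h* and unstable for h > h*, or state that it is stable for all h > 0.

(-2.0000,0); λ=-9 ⇒ h* = 0.2222.

On y'=λy, z=hλ:
  order 1, 1-stage ⇒ R(z)=1+z
  (e.g. R(-1.35)=-0.35000, |R|=0.35000)

Find x<0 with |R(x)|<1.
x=-1.35: |R|=0.3500
|R(-1.16)|=0.1600 |R(-1.06)|=0.0600 |R(-0.61)|=0.3900
Bisect:
  x_lo=-2.4709 |R|=1.4709  x_hi=-0.3951 |R|=0.6049
  mid=-1.43298 |R|=0.43298 →hi
  mid=-1.95195 |R|=0.95195 →hi
  mid=-2.21143 |R|=1.21143 →lo
  mid=-2.08169 |R|=1.08169 →lo
  mid=-2.01682 |R|=1.01682 →lo
  mid=-1.98438 |R|=0.98438 →hi
  mid=-2.00060 |R|=1.00060 →lo
  ...
  [-2.00009,-1.99997] ⇒ x*=-2.0000
So |R|<1 on (-2.0000, 0).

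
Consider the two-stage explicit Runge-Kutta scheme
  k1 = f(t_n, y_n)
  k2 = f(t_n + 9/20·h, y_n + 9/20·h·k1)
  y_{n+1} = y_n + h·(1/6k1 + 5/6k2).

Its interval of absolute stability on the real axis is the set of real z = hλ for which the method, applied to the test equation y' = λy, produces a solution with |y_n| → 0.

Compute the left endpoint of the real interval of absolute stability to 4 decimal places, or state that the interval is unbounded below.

left endpoint -2.6667.

On y'=λy, z=hλ:
  k1=λy_n ⇒ h·k1=z·y_n;  k2=λ(1+9/20z)y_n ⇒ h·k2=z(1+9/20z)y_n
  y_{n+1}/y_n = 1 + 1/6z + 5/6z(1+9/20z) = 1 + z + 3/8z²
  ⇒ R(z) = 1 + z + 3/8z².

Solve |R(x)|<1 on ℝ⁻.
x=-0.76: |R|=0.4566
R=1: x+3/8x²=0 ⇒ x=−8/3=-2.6667; min R=1−1/(4·3/8)=0.3333>−1
Confirm numerically:
  x=-2.430: |R|=0.78434 <1
  x=-2.232: |R|=0.63618 <1
  x=-1.755: |R|=0.40001 <1
  x=-1.161: |R|=0.34447 <1
  x=-3.214: |R|=1.65967 >1
  x=-2.998: |R|=1.37250 >1
  x=-2.777: |R|=1.11490 >1
So |R|<1 on (-2.6667, 0).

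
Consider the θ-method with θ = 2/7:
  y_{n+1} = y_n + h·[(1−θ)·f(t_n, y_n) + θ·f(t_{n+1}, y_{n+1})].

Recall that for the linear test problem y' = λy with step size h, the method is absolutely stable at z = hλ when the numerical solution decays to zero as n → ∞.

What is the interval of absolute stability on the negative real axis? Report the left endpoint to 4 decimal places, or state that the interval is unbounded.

z∈(-4.6667,0).

Test eqn y'=λy, z=hλ:
  y_{n+1} = y_n + z·[5/7·y_n + 2/7·y_{n+1}] ⇒ (1 − 2/7z)y_{n+1} = (1 + 5/7z)y_n
  ⇒ R(z) = (1 + 5/7z)/(1 − 2/7z).

Solve |R(x)|<1 on ℝ⁻.
x=-0.65: |R|=0.4518
R=−1: 1+5/7x = −1+2/7x ⇒ -3/7x=2 ⇒ x=2/(-3/7)=-4.6667
Confirm numerically:
  x=-4.497: |R|=0.96818 <1
  x=-2.766: |R|=0.54500 <1
  x=-2.280: |R|=0.38062 <1
  x=-5.135: |R|=1.08135 >1
  x=-4.838: |R|=1.03082 >1
Interval (-4.6667, 0).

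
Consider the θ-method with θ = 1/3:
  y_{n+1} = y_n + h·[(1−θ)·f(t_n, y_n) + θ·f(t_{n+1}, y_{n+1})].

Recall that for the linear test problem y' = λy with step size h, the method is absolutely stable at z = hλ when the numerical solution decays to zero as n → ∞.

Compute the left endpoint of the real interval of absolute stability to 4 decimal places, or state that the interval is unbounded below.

Set f=λy, z=hλ:
  y_{n+1} = y_n + z·[2/3·y_n + 1/3·y_{n+1}] ⇒ (1 − 1/3z)y_{n+1} = (1 + 2/3z)y_n
  R(z) = (1 + 2/3z)/(1 − 1/3z).

Need |R(x)|<1, x<0.
x=-0.5: |R|=0.5714
R=−1: 1+2/3x = −1+1/3x ⇒ -1/3x=2 ⇒ x=2/(-1/3)=-6.0000
Confirm numerically:
  x=-4.649: |R|=0.82338 <1
  x=-4.546: |R|=0.80732 <1
  x=-3.694: |R|=0.65551 <1
  x=-2.884: |R|=0.47043 <1
  x=-6.370: |R|=1.03949 >1
  x=-6.279: |R|=1.03007 >1
  x=-6.151: |R|=1.01650 >1
So |R|<1 on (-6.0000, 0).

left endpoint -6.0000.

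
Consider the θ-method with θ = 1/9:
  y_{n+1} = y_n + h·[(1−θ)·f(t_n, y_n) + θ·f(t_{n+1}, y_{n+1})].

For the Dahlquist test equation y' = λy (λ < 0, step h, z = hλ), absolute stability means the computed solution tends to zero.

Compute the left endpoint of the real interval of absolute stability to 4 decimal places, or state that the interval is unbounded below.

With y'=λy (z=hλ):
  y_{n+1} = y_n + z·[8/9·y_n + 1/9·y_{n+1}] ⇒ (1 − 1/9z)y_{n+1} = (1 + 8/9z)y_n
  Hence R(z) = (1 + 8/9z)/(1 − 1/9z).

Need |R(x)|<1, x<0.
x=-0.35: |R|=0.6631
R=−1: 1+8/9x = −1+1/9x ⇒ -7/9x=2 ⇒ x=2/(-7/9)=-2.5714
Confirm numerically:
  x=-1.753: |R|=0.46722 <1
  x=-1.387: |R|=0.20179 <1
  x=-1.215: |R|=0.07048 <1
  x=-3.127: |R|=1.32069 >1
  x=-2.607: |R|=1.02145 >1
Interval (-2.5714, 0).

z* = -2.5714.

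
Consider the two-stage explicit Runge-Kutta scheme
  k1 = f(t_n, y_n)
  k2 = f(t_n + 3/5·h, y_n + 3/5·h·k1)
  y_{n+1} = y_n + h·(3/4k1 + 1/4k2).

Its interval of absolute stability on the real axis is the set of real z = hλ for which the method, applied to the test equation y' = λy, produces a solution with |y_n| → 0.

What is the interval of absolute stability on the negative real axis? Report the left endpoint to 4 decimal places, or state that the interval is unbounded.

(-6.6667, 0).

Set f=λy, z=hλ:
  k1=λy_n ⇒ h·k1=z·y_n;  k2=λ(1+3/5z)y_n ⇒ h·k2=z(1+3/5z)y_n
  y_{n+1}/y_n = 1 + 3/4z + 1/4z(1+3/5z) = 1 + z + 3/20z²
  R(z) = 1 + z + 3/20z².

Boundary: |R(x)|=1, x<0.
x=-1.19: |R|=0.0224
R=1: x+3/20x²=0 ⇒ x=−20/3=-6.6667; min R=1−1/(4·3/20)=-0.6667>−1
Confirm numerically:
  x=-5.755: |R|=0.21300 <1
  x=-4.385: |R|=0.50077 <1
  x=-4.074: |R|=0.58438 <1
  x=-2.880: |R|=0.63584 <1
  x=-6.731: |R|=1.06495 >1
  x=-6.719: |R|=1.05274 >1
So |R|<1 on (-6.6667, 0).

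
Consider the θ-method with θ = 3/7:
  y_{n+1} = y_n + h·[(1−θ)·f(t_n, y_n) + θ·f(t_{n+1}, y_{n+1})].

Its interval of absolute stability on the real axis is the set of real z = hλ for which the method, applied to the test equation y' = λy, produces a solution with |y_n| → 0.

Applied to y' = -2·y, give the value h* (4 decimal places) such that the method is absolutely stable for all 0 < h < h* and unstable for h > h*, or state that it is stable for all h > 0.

(-14.0000,0); λ=-2 ⇒ h* = (14)/2 = 7.0000.

With y'=λy (z=hλ):
  y_{n+1} = y_n + z·[4/7·y_n + 3/7·y_{n+1}] ⇒ (1 − 3/7z)y_{n+1} = (1 + 4/7z)y_n
  Hence R(z) = (1 + 4/7z)/(1 − 3/7z).

Solve |R(x)|<1 on ℝ⁻.
x=-1.24: |R|=0.1903
R=−1: 1+4/7x = −1+3/7x ⇒ -1/7x=2 ⇒ x=2/(-1/7)=-14.0000
Confirm numerically:
  x=-12.203: |R|=0.95879 <1
  x=-11.323: |R|=0.93466 <1
  x=-10.783: |R|=0.91824 <1
  x=-5.770: |R|=0.66146 <1
  x=-14.318: |R|=1.00637 >1
  x=-14.285: |R|=1.00572 >1
  x=-14.261: |R|=1.00524 >1
Stable set (-14.0000, 0).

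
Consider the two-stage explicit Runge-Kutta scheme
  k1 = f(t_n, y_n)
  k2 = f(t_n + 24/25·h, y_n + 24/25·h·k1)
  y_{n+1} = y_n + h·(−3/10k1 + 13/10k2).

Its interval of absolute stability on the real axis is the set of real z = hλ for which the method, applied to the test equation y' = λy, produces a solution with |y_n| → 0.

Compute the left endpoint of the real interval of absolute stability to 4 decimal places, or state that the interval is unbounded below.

z* = -0.8013.

On y'=λy, z=hλ:
  k1=λy_n ⇒ h·k1=z·y_n;  k2=λ(1+24/25z)y_n ⇒ h·k2=z(1+24/25z)y_n
  y_{n+1}/y_n = 1 − 3/10z + 13/10z(1+24/25z) = 1 + z + 156/125z²
  Hence R(z) = 1 + z + 156/125z².

Need |R(x)|<1, x<0.
x=-1.75: |R|=3.0720
R=1: x+156/125x²=0 ⇒ x=−125/156=-0.8013; min R=1−1/(4·156/125)=0.7997>−1
Confirm numerically:
  x=-0.762: |R|=0.96264 <1
  x=-0.409: |R|=0.79977 <1
  x=-0.379: |R|=0.80026 <1
  x=-1.019: |R|=1.27687 >1
  x=-0.963: |R|=1.19436 >1
  x=-0.930: |R|=1.14940 >1
Stable set (-0.8013, 0).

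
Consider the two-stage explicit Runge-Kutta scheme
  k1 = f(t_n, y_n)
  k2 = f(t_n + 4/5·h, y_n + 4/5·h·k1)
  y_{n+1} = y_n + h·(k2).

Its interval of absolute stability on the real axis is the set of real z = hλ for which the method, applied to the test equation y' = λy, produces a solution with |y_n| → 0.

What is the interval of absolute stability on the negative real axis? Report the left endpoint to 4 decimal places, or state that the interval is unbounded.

(-1.2500, 0).

On y'=λy, z=hλ:
  k1=λy_n ⇒ h·k1=z·y_n;  k2=λ(1+4/5z)y_n ⇒ h·k2=z(1+4/5z)y_n
  y_{n+1}/y_n = 1 + z(1+4/5z) = 1 + z + 4/5z²
  R(z) = 1 + z + 4/5z².

Solve |R(x)|<1 on ℝ⁻.
x=-0.67: |R|=0.6891
R=1: x+4/5x²=0 ⇒ x=−5/4=-1.2500; min R=1−1/(4·4/5)=0.6875>−1
Confirm numerically:
  x=-0.760: |R|=0.70208 <1
  x=-0.683: |R|=0.69019 <1
  x=-0.637: |R|=0.68762 <1
  x=-0.590: |R|=0.68848 <1
  x=-1.807: |R|=1.80520 >1
  x=-1.736: |R|=1.67496 >1
  x=-1.430: |R|=1.20592 >1
Stable set (-1.2500, 0).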